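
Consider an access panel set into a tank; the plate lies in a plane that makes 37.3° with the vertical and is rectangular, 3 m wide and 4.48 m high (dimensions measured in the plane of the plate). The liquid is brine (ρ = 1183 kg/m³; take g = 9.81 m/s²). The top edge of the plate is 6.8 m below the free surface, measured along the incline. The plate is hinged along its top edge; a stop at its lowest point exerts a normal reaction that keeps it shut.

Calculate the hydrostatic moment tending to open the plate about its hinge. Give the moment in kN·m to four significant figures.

γ = ρg = 1183 × 9.81 / 1000 = 11.60523 kN/m³.
The plate makes 37.3° with the vertical, i.e. θ = 90° − 37.3° = 52.7° to the horizontal. Measuring y along the incline from the free-surface line, vertical depth h = y·sinθ with sinθ = 0.795473.
The centroid lies 4.48/2 = 2.24 m below the top edge, so y_c = 6.8 + 2.24 = 9.04 m and h_c = 9.04 × 0.795473 = 7.19108 m.
A = 3 × 4.48 = 13.44 m².
Resultant F = γ·h_c·A = 11.60523 × 7.19108 × 13.44 = 1121.62 kN.
I_c = b·h³/12 = 3 × 4.48³/12 = 22.4788 m⁴.
Centre of pressure: y_p = y_c + I_c/(y_c·A) = 9.04 + 22.4788/(9.04 × 13.44) = 9.04 + 0.185014 = 9.22501 m along the plane.
The resultant acts 2.24 + 0.185014 = 2.42501 m (along the plate) below the hinge at the top edge, so the moment about the hinge is M = F × 2.42501 = 1121.62 × 2.42501 = 2719.94 kN·m.

M ≈ 2720 kN·m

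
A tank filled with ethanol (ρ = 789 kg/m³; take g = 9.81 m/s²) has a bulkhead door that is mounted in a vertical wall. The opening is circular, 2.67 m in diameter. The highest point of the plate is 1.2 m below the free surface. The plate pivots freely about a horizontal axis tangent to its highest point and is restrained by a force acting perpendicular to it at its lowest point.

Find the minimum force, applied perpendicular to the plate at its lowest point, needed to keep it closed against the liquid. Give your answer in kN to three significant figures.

P ≈ 62.2 kN

γ = ρg = 789 × 9.81 / 1000 = 7.74009 kN/m³.
The centroid is at the centre, 1.335 m below the top of the plate, so the centroid depth is h_c = 1.2 + 1.335 = 2.535 m.
A = π(1.335)² = 5.59902 m².
Resultant F = γ·h_c·A = 7.74009 × 2.535 × 5.59902 = 109.859 kN.
I_c = πr⁴/4 = π × 1.335⁴/4 = 2.49468 m⁴.
Centre of pressure: y_p = y_c + I_c/(y_c·A) = 2.535 + 2.49468/(2.535 × 5.59902) = 2.535 + 0.175762 = 2.71076 m along the plane.
The resultant acts 1.335 + 0.175762 = 1.51076 m (along the plate) below the hinge at the top edge, so the moment about the hinge is M = F × 1.51076 = 109.859 × 1.51076 = 165.971 kN·m.
A normal force at the bottom, 2.67 m from the hinge, must supply this moment: P = 165.971/2.67 = 62.1614 kN.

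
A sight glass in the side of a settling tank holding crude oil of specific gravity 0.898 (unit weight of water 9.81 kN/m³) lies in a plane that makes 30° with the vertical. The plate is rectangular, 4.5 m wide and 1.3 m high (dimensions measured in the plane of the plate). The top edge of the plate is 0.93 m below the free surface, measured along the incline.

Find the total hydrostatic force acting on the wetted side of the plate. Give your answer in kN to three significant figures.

F ≈ 70.5 kN

γ = 0.898 × 9.81 = 8.80938 kN/m³.
The plate makes 30° with the vertical, i.e. θ = 90° − 30° = 60° to the horizontal. Measuring y along the incline from the free-surface line, vertical depth h = y·sinθ with sinθ = 0.866025.
The centroid lies 1.3/2 = 0.65 m below the top edge, so y_c = 0.93 + 0.65 = 1.58 m and h_c = 1.58 × 0.866025 = 1.36832 m.
A = 4.5 × 1.3 = 5.85 m².
Resultant F = γ·h_c·A = 8.80938 × 1.36832 × 5.85 = 70.5162 kN.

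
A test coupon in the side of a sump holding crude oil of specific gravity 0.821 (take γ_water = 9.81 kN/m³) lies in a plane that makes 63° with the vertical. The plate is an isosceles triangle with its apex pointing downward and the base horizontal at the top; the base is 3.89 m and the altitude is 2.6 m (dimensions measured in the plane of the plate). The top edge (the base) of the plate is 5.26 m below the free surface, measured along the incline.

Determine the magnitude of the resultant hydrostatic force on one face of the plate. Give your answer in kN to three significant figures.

F ≈ 113 kN

γ = 0.821 × 9.81 = 8.05401 kN/m³.
The plate makes 63° with the vertical, i.e. θ = 90° − 63° = 27° to the horizontal. Measuring y along the incline from the free-surface line, vertical depth h = y·sinθ with sinθ = 0.453990.
With the apex down, the centroid sits h/3 = 2.6/3 = 0.866667 m below the base (the top edge), so y_c = 5.26 + 0.866667 = 6.12667 m and h_c = 6.12667 × 0.453990 = 2.78145 m.
A = ½ × 3.89 × 2.6 = 5.057 m².
Resultant F = γ·h_c·A = 8.05401 × 2.78145 × 5.057 = 113.286 kN.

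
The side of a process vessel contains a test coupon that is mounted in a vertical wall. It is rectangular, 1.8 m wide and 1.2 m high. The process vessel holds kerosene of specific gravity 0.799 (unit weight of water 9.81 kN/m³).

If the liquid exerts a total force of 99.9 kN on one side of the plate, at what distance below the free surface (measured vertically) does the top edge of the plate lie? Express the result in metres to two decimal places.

d_top ≈ 5.30 m

γ = 0.799 × 9.81 = 7.83819 kN/m³.
A = 1.8 × 1.2 = 2.16 m².
From F = γ·h_c·A, the centroid depth is h_c = 99.9/(7.83819 × 2.16) = 5.9006 m.
The centroid lies 1.2/2 = 0.6 m below the top edge, so the top edge sits at h_top = 5.9006 − 0.6 = 5.3006 m below the surface.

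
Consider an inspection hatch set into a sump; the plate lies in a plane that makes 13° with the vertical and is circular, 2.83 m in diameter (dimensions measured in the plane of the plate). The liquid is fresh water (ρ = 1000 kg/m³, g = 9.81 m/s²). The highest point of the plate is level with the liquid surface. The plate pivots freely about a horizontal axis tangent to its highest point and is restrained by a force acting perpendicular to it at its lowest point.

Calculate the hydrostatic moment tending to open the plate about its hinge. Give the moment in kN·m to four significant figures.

γ = ρg = 1000 × 9.81 = 9810 N/m³ = 9.81 kN/m³.
The plate makes 13° with the vertical, i.e. θ = 90° − 13° = 77° to the horizontal. Measuring y along the incline from the free-surface line, vertical depth h = y·sinθ with sinθ = 0.974370.
The centroid is at the centre, 1.415 m below the top of the plate, so y_c = 1.415 m and h_c = 1.415 × 0.974370 = 1.37873 m.
A = π(1.415)² = 6.29018 m².
Resultant F = γ·h_c·A = 9.81 × 1.37873 × 6.29018 = 85.0768 kN.
I_c = πr⁴/4 = π × 1.415⁴/4 = 3.14859 m⁴.
Centre of pressure: y_p = y_c + I_c/(y_c·A) = 1.415 + 3.14859/(1.415 × 6.29018) = 1.415 + 0.35375 = 1.76875 m along the plane.
The resultant acts 1.415 + 0.35375 = 1.76875 m (along the plate) below the hinge at the top edge, so the moment about the hinge is M = F × 1.76875 = 85.0768 × 1.76875 = 150.48 kN·m.

M ≈ 150.5 kN·m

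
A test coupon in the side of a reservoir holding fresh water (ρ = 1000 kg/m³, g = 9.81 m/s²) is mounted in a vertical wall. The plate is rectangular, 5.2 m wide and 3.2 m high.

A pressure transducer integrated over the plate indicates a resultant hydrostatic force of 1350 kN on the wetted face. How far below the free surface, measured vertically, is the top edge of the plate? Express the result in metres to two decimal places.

γ = ρg = 1000 × 9.81 = 9810 N/m³ = 9.81 kN/m³.
A = 5.2 × 3.2 = 16.64 m².
From F = γ·h_c·A, the centroid depth is h_c = 1350/(9.81 × 16.64) = 8.27011 m.
The centroid lies 3.2/2 = 1.6 m below the top edge, so the top edge sits at h_top = 8.27011 − 1.6 = 6.67011 m below the surface.

d_top ≈ 6.67 m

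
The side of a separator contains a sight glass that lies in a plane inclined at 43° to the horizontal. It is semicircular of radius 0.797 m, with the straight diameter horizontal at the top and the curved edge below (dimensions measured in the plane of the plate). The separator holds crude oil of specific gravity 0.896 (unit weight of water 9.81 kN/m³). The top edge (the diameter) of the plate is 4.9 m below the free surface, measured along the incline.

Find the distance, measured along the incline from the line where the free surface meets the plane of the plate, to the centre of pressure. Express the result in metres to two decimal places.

γ = 0.896 × 9.81 = 8.78976 kN/m³.
Let θ = 43° be the plate's angle to the horizontal; measure y along the incline from where the plane meets the free surface. Vertical depth h = y·sinθ with sinθ = 0.681998.
The centroid of a semicircle lies 4r/(3π) = 0.338257 m from the diameter, here below the top edge, so y_c = 4.9 + 0.338257 = 5.23826 m and h_c = 5.23826 × 0.681998 = 3.57248 m.
A = πr²/2 = π × 0.797²/2 = 0.997784 m².
Resultant F = γ·h_c·A = 8.78976 × 3.57248 × 0.997784 = 31.3317 kN.
I_c = (π/8 − 8/(9π))·r⁴ = 0.109757 × 0.797⁴ = 0.0442859 m⁴.
Centre of pressure: y_p = y_c + I_c/(y_c·A) = 5.23826 + 0.0442859/(5.23826 × 0.997784) = 5.23826 + 0.00847309 = 5.24673 m along the plane.

y_p = 5.25 m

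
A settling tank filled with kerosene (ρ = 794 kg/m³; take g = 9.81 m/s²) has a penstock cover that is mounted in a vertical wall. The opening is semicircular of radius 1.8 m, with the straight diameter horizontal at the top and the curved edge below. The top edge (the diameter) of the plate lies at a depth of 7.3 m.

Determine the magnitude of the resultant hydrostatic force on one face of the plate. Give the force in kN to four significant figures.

F ≈ 319.7 kN

γ = ρg = 794 × 9.81 / 1000 = 7.78914 kN/m³.
The centroid of a semicircle lies 4r/(3π) = 0.763944 m from the diameter, here below the top edge, so the centroid depth is h_c = 7.3 + 0.763944 = 8.06394 m.
A = πr²/2 = π × 1.8²/2 = 5.08938 m².
Resultant F = γ·h_c·A = 7.78914 × 8.06394 × 5.08938 = 319.67 kN.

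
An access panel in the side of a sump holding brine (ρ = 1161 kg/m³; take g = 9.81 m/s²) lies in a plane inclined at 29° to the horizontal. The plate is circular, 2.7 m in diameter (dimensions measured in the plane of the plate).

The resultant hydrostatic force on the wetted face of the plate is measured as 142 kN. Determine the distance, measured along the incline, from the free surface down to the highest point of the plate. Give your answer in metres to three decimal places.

y_top ≈ 3.142 m

γ = ρg = 1161 × 9.81 / 1000 = 11.38941 kN/m³.
A = π(1.35)² = 5.72555 m².
From F = γ·h_c·A, the centroid depth is h_c = 142/(11.38941 × 5.72555) = 2.17756 m.
Let θ = 29° be the plate's angle to the horizontal; measure y along the incline from where the plane meets the free surface. Vertical depth h = y·sinθ with sinθ = 0.484810.
Along the incline, y_c = h_c/sinθ = 2.17756/0.484810 = 4.49157 m.
The centroid is at the centre, 1.35 m below the top of the plate, so the highest point sits at y_top = 4.49157 − 1.35 = 3.14157 m along the incline.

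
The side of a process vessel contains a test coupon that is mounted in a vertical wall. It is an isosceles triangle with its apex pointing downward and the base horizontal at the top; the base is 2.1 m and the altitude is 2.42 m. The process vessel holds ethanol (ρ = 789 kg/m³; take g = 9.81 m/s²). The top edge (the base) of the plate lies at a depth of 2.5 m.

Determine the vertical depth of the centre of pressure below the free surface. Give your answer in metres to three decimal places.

γ = ρg = 789 × 9.81 / 1000 = 7.74009 kN/m³.
With the apex down, the centroid sits h/3 = 2.42/3 = 0.806667 m below the base (the top edge), so the centroid depth is h_c = 2.5 + 0.806667 = 3.30667 m.
A = ½ × 2.1 × 2.42 = 2.541 m².
Resultant F = γ·h_c·A = 7.74009 × 3.30667 × 2.541 = 65.0342 kN.
I_c = b·h³/36 = 2.1 × 2.42³/36 = 0.826728 m⁴.
Centre of pressure: y_p = y_c + I_c/(y_c·A) = 3.30667 + 0.826728/(3.30667 × 2.541) = 3.30667 + 0.0983937 = 3.40506 m along the plane.

h_p = 3.405 m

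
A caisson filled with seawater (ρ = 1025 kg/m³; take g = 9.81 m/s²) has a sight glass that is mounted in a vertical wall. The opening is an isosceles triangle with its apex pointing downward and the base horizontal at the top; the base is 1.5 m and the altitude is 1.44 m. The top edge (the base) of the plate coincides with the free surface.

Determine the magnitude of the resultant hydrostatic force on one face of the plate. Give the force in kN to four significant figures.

F ≈ 5.213 kN

γ = ρg = 1025 × 9.81 / 1000 = 10.05525 kN/m³.
With the apex down, the centroid sits h/3 = 1.44/3 = 0.48 m below the base (the top edge), so the centroid depth is h_c = 0.48 m.
A = ½ × 1.5 × 1.44 = 1.08 m².
Resultant F = γ·h_c·A = 10.05525 × 0.48 × 1.08 = 5.21264 kN.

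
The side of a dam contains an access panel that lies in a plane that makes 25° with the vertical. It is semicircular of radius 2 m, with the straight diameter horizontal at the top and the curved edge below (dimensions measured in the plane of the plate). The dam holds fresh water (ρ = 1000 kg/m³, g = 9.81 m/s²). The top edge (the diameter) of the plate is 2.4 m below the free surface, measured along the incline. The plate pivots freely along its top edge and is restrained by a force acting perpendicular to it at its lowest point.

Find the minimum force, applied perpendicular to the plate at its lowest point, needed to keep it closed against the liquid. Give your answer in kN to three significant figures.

P ≈ 84.8 kN

γ = ρg = 1000 × 9.81 = 9810 N/m³ = 9.81 kN/m³.
The plate makes 25° with the vertical, i.e. θ = 90° − 25° = 65° to the horizontal. Measuring y along the incline from the free-surface line, vertical depth h = y·sinθ with sinθ = 0.906308.
The centroid of a semicircle lies 4r/(3π) = 0.848826 m from the diameter, here below the top edge, so y_c = 2.4 + 0.848826 = 3.24883 m and h_c = 3.24883 × 0.906308 = 2.94444 m.
A = πr²/2 = π × 2²/2 = 6.28319 m².
Resultant F = γ·h_c·A = 9.81 × 2.94444 × 6.28319 = 181.49 kN.
I_c = (π/8 − 8/(9π))·r⁴ = 0.109757 × 2⁴ = 1.75611 m⁴.
Centre of pressure: y_p = y_c + I_c/(y_c·A) = 3.24883 + 1.75611/(3.24883 × 6.28319) = 3.24883 + 0.0860289 = 3.33486 m along the plane.
The resultant acts 0.848826 + 0.0860289 = 0.934855 m (along the plate) below the hinge at the top edge, so the moment about the hinge is M = F × 0.934855 = 181.49 × 0.934855 = 169.667 kN·m.
A normal force at the bottom, 2 m from the hinge, must supply this moment: P = 169.667/2 = 84.8335 kN.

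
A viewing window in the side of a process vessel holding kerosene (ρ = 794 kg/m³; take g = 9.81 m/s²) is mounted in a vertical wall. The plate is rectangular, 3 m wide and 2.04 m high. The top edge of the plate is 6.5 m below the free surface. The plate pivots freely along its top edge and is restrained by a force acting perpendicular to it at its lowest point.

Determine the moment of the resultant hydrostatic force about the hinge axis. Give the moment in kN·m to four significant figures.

γ = ρg = 794 × 9.81 / 1000 = 7.78914 kN/m³.
The centroid lies 2.04/2 = 1.02 m below the top edge, so the centroid depth is h_c = 6.5 + 1.02 = 7.52 m.
A = 3 × 2.04 = 6.12 m².
Resultant F = γ·h_c·A = 7.78914 × 7.52 × 6.12 = 358.475 kN.
I_c = b·h³/12 = 3 × 2.04³/12 = 2.12242 m⁴.
Centre of pressure: y_p = y_c + I_c/(y_c·A) = 7.52 + 2.12242/(7.52 × 6.12) = 7.52 + 0.0461171 = 7.56612 m along the plane.
The resultant acts 1.02 + 0.0461171 = 1.06612 m (along the plate) below the hinge at the top edge, so the moment about the hinge is M = F × 1.06612 = 358.475 × 1.06612 = 382.177 kN·m.

M ≈ 382.2 kN·m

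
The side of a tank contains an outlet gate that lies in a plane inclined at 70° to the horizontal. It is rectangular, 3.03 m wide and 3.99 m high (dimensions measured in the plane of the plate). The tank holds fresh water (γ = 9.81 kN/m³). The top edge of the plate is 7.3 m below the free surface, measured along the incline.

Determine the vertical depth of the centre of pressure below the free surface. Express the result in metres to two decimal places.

γ = 9.81 kN/m³.
Let θ = 70° be the plate's angle to the horizontal; measure y along the incline from where the plane meets the free surface. Vertical depth h = y·sinθ with sinθ = 0.939693.
The centroid lies 3.99/2 = 1.995 m below the top edge, so y_c = 7.3 + 1.995 = 9.295 m and h_c = 9.295 × 0.939693 = 8.73445 m.
A = 3.03 × 3.99 = 12.0897 m².
Resultant F = γ·h_c·A = 9.81 × 8.73445 × 12.0897 = 1035.91 kN.
I_c = b·h³/12 = 3.03 × 3.99³/12 = 16.0391 m⁴.
Centre of pressure: y_p = y_c + I_c/(y_c·A) = 9.295 + 16.0391/(9.295 × 12.0897) = 9.295 + 0.14273 = 9.43773 m along the plane.
Vertically, h_p = y_p·sinθ = 9.43773 × 0.939693 = 8.86857 m.

h_p = 8.87 m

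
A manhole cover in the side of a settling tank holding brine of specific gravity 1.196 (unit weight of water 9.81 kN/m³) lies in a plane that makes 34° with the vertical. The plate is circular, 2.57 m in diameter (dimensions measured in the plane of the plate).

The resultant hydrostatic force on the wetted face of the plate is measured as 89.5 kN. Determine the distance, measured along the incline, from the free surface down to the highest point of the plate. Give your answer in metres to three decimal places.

y_top ≈ 0.489 m

γ = 1.196 × 9.81 = 11.73276 kN/m³.
A = π(1.285)² = 5.18748 m².
From F = γ·h_c·A, the centroid depth is h_c = 89.5/(11.73276 × 5.18748) = 1.4705 m.
The plate makes 34° with the vertical, i.e. θ = 90° − 34° = 56° to the horizontal. Measuring y along the incline from the free-surface line, vertical depth h = y·sinθ with sinθ = 0.829038.
Along the incline, y_c = h_c/sinθ = 1.4705/0.829038 = 1.77374 m.
The centroid is at the centre, 1.285 m below the top of the plate, so the highest point sits at y_top = 1.77374 − 1.285 = 0.48874 m along the incline.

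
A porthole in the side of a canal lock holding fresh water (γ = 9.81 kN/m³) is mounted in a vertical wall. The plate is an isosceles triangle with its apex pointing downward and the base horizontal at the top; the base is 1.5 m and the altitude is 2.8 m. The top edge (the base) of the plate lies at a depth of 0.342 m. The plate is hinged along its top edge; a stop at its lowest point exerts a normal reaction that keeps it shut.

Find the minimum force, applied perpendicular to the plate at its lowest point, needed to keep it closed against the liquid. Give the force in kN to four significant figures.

P ≈ 11.96 kN

γ = 9.81 kN/m³.
With the apex down, the centroid sits h/3 = 2.8/3 = 0.933333 m below the base (the top edge), so the centroid depth is h_c = 0.342 + 0.933333 = 1.27533 m.
A = ½ × 1.5 × 2.8 = 2.1 m².
Resultant F = γ·h_c·A = 9.81 × 1.27533 × 2.1 = 26.2731 kN.
I_c = b·h³/36 = 1.5 × 2.8³/36 = 0.914667 m⁴.
Centre of pressure: y_p = y_c + I_c/(y_c·A) = 1.27533 + 0.914667/(1.27533 × 2.1) = 1.27533 + 0.341524 = 1.61685 m along the plane.
The resultant acts 0.933333 + 0.341524 = 1.27486 m (along the plate) below the hinge at the top edge, so the moment about the hinge is M = F × 1.27486 = 26.2731 × 1.27486 = 33.4945 kN·m.
A normal force at the bottom, 2.8 m from the hinge, must supply this moment: P = 33.4945/2.8 = 11.9623 kN.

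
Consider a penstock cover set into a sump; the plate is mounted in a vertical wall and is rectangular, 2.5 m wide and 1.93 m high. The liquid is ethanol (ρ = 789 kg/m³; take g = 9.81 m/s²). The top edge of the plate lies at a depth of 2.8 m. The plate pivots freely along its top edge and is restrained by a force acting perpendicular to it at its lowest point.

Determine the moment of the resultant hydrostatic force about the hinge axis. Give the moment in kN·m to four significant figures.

γ = ρg = 789 × 9.81 / 1000 = 7.74009 kN/m³.
The centroid lies 1.93/2 = 0.965 m below the top edge, so the centroid depth is h_c = 2.8 + 0.965 = 3.765 m.
A = 2.5 × 1.93 = 4.825 m².
Resultant F = γ·h_c·A = 7.74009 × 3.765 × 4.825 = 140.607 kN.
I_c = b·h³/12 = 2.5 × 1.93³/12 = 1.49772 m⁴.
Centre of pressure: y_p = y_c + I_c/(y_c·A) = 3.765 + 1.49772/(3.765 × 4.825) = 3.765 + 0.0824458 = 3.84745 m along the plane.
The resultant acts 0.965 + 0.0824458 = 1.04745 m (along the plate) below the hinge at the top edge, so the moment about the hinge is M = F × 1.04745 = 140.607 × 1.04745 = 147.279 kN·m.

M ≈ 147.3 kN·m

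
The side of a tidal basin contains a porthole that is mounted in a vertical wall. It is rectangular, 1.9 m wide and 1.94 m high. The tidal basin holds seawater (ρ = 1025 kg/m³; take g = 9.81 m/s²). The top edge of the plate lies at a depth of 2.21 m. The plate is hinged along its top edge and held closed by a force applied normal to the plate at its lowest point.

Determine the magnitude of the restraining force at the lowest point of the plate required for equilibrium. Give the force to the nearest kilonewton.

P ≈ 65 kN

γ = ρg = 1025 × 9.81 / 1000 = 10.05525 kN/m³.
The centroid lies 1.94/2 = 0.97 m below the top edge, so the centroid depth is h_c = 2.21 + 0.97 = 3.18 m.
A = 1.9 × 1.94 = 3.686 m².
Resultant F = γ·h_c·A = 10.05525 × 3.18 × 3.686 = 117.862 kN.
I_c = b·h³/12 = 1.9 × 1.94³/12 = 1.15605 m⁴.
Centre of pressure: y_p = y_c + I_c/(y_c·A) = 3.18 + 1.15605/(3.18 × 3.686) = 3.18 + 0.0986266 = 3.27863 m along the plane.
The resultant acts 0.97 + 0.0986266 = 1.06863 m (along the plate) below the hinge at the top edge, so the moment about the hinge is M = F × 1.06863 = 117.862 × 1.06863 = 125.951 kN·m.
A normal force at the bottom, 1.94 m from the hinge, must supply this moment: P = 125.951/1.94 = 64.9232 kN.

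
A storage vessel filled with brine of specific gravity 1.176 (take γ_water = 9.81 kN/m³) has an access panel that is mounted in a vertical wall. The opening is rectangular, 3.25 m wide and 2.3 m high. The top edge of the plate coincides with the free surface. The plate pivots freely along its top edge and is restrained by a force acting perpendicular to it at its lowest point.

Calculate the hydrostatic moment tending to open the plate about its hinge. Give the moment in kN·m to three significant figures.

M ≈ 152 kN·m

γ = 1.176 × 9.81 = 11.53656 kN/m³.
The centroid lies 2.3/2 = 1.15 m below the top edge, so the centroid depth is h_c = 1.15 m.
A = 3.25 × 2.3 = 7.475 m².
Resultant F = γ·h_c·A = 11.53656 × 1.15 × 7.475 = 99.1712 kN.
I_c = b·h³/12 = 3.25 × 2.3³/12 = 3.29523 m⁴.
Centre of pressure: y_p = y_c + I_c/(y_c·A) = 1.15 + 3.29523/(1.15 × 7.475) = 1.15 + 0.383333 = 1.53333 m along the plane.
The resultant acts 1.15 + 0.383333 = 1.53333 m (along the plate) below the hinge at the top edge, so the moment about the hinge is M = F × 1.53333 = 99.1712 × 1.53333 = 152.062 kN·m.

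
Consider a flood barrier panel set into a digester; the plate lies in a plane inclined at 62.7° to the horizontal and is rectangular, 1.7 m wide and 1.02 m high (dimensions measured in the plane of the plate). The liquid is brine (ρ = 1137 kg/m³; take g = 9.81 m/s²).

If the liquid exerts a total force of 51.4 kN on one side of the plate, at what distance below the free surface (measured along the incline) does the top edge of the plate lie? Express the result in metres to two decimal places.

γ = ρg = 1137 × 9.81 / 1000 = 11.15397 kN/m³.
A = 1.7 × 1.02 = 1.734 m².
From F = γ·h_c·A, the centroid depth is h_c = 51.4/(11.15397 × 1.734) = 2.65757 m.
Let θ = 62.7° be the plate's angle to the horizontal; measure y along the incline from where the plane meets the free surface. Vertical depth h = y·sinθ with sinθ = 0.888617.
Along the incline, y_c = h_c/sinθ = 2.65757/0.888617 = 2.99068 m.
The centroid lies 1.02/2 = 0.51 m below the top edge, so the top edge sits at y_top = 2.99068 − 0.51 = 2.48068 m along the incline.

y_top ≈ 2.48 m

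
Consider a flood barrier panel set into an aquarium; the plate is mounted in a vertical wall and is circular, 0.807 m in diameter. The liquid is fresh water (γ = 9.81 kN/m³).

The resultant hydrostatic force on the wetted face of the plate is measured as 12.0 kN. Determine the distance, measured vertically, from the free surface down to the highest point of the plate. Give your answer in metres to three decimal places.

d_top ≈ 1.988 m

γ = 9.81 kN/m³.
A = π(0.4035)² = 0.51149 m².
From F = γ·h_c·A, the centroid depth is h_c = 12.0/(9.81 × 0.51149) = 2.39153 m.
The centroid is at the centre, 0.4035 m below the top of the plate, so the highest point sits at h_top = 2.39153 − 0.4035 = 1.98803 m below the surface.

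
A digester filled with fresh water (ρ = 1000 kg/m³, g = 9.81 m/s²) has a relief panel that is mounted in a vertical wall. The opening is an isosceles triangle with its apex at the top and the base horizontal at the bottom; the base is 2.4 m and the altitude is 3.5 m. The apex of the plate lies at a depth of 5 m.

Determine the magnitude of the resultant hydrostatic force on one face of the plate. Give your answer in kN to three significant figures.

γ = ρg = 1000 × 9.81 = 9810 N/m³ = 9.81 kN/m³.
With the apex up, the centroid sits 2h/3 = 2 × 3.5/3 = 2.33333 m below the apex, so the centroid depth is h_c = 5 + 2.33333 = 7.33333 m.
A = ½ × 2.4 × 3.5 = 4.2 m².
Resultant F = γ·h_c·A = 9.81 × 7.33333 × 4.2 = 302.148 kN.

F ≈ 302 kN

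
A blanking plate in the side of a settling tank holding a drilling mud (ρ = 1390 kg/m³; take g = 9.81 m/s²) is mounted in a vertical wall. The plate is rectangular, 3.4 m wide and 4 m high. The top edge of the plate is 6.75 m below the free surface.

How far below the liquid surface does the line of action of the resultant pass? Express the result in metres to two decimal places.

h_p = 8.90 m

γ = ρg = 1390 × 9.81 / 1000 = 13.6359 kN/m³.
The centroid lies 4/2 = 2 m below the top edge, so the centroid depth is h_c = 6.75 + 2 = 8.75 m.
A = 3.4 × 4 = 13.6 m².
Resultant F = γ·h_c·A = 13.6359 × 8.75 × 13.6 = 1622.67 kN.
I_c = b·h³/12 = 3.4 × 4³/12 = 18.1333 m⁴.
Centre of pressure: y_p = y_c + I_c/(y_c·A) = 8.75 + 18.1333/(8.75 × 13.6) = 8.75 + 0.152381 = 8.90238 m along the plane.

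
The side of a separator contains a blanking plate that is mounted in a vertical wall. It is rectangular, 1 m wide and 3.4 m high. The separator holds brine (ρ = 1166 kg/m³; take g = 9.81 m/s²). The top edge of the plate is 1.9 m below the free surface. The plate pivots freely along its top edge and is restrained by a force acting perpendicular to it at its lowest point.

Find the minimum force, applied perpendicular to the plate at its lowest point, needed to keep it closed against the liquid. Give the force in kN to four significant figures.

γ = ρg = 1166 × 9.81 / 1000 = 11.43846 kN/m³.
The centroid lies 3.4/2 = 1.7 m below the top edge, so the centroid depth is h_c = 1.9 + 1.7 = 3.6 m.
A = 1 × 3.4 = 3.4 m².
Resultant F = γ·h_c·A = 11.43846 × 3.6 × 3.4 = 140.007 kN.
I_c = b·h³/12 = 1 × 3.4³/12 = 3.27533 m⁴.
Centre of pressure: y_p = y_c + I_c/(y_c·A) = 3.6 + 3.27533/(3.6 × 3.4) = 3.6 + 0.267592 = 3.86759 m along the plane.
The resultant acts 1.7 + 0.267592 = 1.96759 m (along the plate) below the hinge at the top edge, so the moment about the hinge is M = F × 1.96759 = 140.007 × 1.96759 = 275.476 kN·m.
A normal force at the bottom, 3.4 m from the hinge, must supply this moment: P = 275.476/3.4 = 81.0224 kN.

P ≈ 81.02 kN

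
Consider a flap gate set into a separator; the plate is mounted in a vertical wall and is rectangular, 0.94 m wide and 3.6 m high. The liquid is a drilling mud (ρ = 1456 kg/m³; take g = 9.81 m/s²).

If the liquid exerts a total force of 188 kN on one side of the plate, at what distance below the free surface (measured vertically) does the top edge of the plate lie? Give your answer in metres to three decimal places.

d_top ≈ 2.090 m

γ = ρg = 1456 × 9.81 / 1000 = 14.28336 kN/m³.
A = 0.94 × 3.6 = 3.384 m².
From F = γ·h_c·A, the centroid depth is h_c = 188/(14.28336 × 3.384) = 3.88953 m.
The centroid lies 3.6/2 = 1.8 m below the top edge, so the top edge sits at h_top = 3.88953 − 1.8 = 2.08953 m below the surface.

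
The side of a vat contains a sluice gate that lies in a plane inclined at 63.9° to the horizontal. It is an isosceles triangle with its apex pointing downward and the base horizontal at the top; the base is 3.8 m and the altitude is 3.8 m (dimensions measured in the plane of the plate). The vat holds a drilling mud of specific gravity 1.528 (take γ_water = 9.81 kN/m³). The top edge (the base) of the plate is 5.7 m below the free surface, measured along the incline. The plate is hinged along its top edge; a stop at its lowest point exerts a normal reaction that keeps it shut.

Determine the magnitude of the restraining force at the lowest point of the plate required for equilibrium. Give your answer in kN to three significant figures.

γ = 1.528 × 9.81 = 14.98968 kN/m³.
Let θ = 63.9° be the plate's angle to the horizontal; measure y along the incline from where the plane meets the free surface. Vertical depth h = y·sinθ with sinθ = 0.898028.
With the apex down, the centroid sits h/3 = 3.8/3 = 1.26667 m below the base (the top edge), so y_c = 5.7 + 1.26667 = 6.96667 m and h_c = 6.96667 × 0.898028 = 6.25626 m.
A = ½ × 3.8 × 3.8 = 7.22 m².
Resultant F = γ·h_c·A = 14.98968 × 6.25626 × 7.22 = 677.087 kN.
I_c = b·h³/36 = 3.8 × 3.8³/36 = 5.79204 m⁴.
Centre of pressure: y_p = y_c + I_c/(y_c·A) = 6.96667 + 5.79204/(6.96667 × 7.22) = 6.96667 + 0.115151 = 7.08182 m along the plane.
The resultant acts 1.26667 + 0.115151 = 1.38182 m (along the plate) below the hinge at the top edge, so the moment about the hinge is M = F × 1.38182 = 677.087 × 1.38182 = 935.612 kN·m.
A normal force at the bottom, 3.8 m from the hinge, must supply this moment: P = 935.612/3.8 = 246.214 kN.

P ≈ 246 kN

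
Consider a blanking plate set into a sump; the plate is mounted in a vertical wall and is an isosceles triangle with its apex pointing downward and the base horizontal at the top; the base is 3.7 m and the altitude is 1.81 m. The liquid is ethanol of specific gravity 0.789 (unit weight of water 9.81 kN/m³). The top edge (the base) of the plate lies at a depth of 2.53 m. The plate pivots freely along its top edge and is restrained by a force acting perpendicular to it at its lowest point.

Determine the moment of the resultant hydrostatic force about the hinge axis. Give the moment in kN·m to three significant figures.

M ≈ 53.7 kN·m

γ = 0.789 × 9.81 = 7.74009 kN/m³.
With the apex down, the centroid sits h/3 = 1.81/3 = 0.603333 m below the base (the top edge), so the centroid depth is h_c = 2.53 + 0.603333 = 3.13333 m.
A = ½ × 3.7 × 1.81 = 3.3485 m².
Resultant F = γ·h_c·A = 7.74009 × 3.13333 × 3.3485 = 81.2087 kN.
I_c = b·h³/36 = 3.7 × 1.81³/36 = 0.609446 m⁴.
Centre of pressure: y_p = y_c + I_c/(y_c·A) = 3.13333 + 0.609446/(3.13333 × 3.3485) = 3.13333 + 0.058087 = 3.19142 m along the plane.
The resultant acts 0.603333 + 0.058087 = 0.66142 m (along the plate) below the hinge at the top edge, so the moment about the hinge is M = F × 0.66142 = 81.2087 × 0.66142 = 53.7131 kN·m.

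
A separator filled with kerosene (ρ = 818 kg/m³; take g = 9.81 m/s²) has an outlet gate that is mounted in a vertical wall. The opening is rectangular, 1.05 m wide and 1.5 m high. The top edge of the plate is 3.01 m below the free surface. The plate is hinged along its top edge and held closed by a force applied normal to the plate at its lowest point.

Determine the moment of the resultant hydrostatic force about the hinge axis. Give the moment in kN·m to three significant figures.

γ = ρg = 818 × 9.81 / 1000 = 8.02458 kN/m³.
The centroid lies 1.5/2 = 0.75 m below the top edge, so the centroid depth is h_c = 3.01 + 0.75 = 3.76 m.
A = 1.05 × 1.5 = 1.575 m².
Resultant F = γ·h_c·A = 8.02458 × 3.76 × 1.575 = 47.5216 kN.
I_c = b·h³/12 = 1.05 × 1.5³/12 = 0.295313 m⁴.
Centre of pressure: y_p = y_c + I_c/(y_c·A) = 3.76 + 0.295313/(3.76 × 1.575) = 3.76 + 0.0498671 = 3.80987 m along the plane.
The resultant acts 0.75 + 0.0498671 = 0.799867 m (along the plate) below the hinge at the top edge, so the moment about the hinge is M = F × 0.799867 = 47.5216 × 0.799867 = 38.011 kN·m.

M ≈ 38.0 kN·m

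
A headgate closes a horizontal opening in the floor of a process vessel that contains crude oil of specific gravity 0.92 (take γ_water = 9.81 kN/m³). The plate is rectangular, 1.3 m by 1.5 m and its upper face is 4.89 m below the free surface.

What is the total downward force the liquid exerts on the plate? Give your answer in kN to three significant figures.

F ≈ 86.1 kN

γ = 0.92 × 9.81 = 9.0252 kN/m³.
The plate is horizontal, so pressure is uniform at p = γ·h = 9.0252 × 4.89 = 44.1332 kN/m².
A = 1.3 × 1.5 = 1.95 m².
F = p·A = 44.1332 × 1.95 = 86.0597 kN.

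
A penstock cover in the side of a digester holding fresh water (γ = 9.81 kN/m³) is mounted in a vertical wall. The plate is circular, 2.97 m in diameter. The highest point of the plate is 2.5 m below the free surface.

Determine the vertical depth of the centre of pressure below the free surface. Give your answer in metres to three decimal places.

h_p = 4.123 m

γ = 9.81 kN/m³.
The centroid is at the centre, 1.485 m below the top of the plate, so the centroid depth is h_c = 2.5 + 1.485 = 3.985 m.
A = π(1.485)² = 6.92792 m².
Resultant F = γ·h_c·A = 9.81 × 3.985 × 6.92792 = 270.832 kN.
I_c = πr⁴/4 = π × 1.485⁴/4 = 3.8194 m⁴.
Centre of pressure: y_p = y_c + I_c/(y_c·A) = 3.985 + 3.8194/(3.985 × 6.92792) = 3.985 + 0.138345 = 4.12334 m along the plane.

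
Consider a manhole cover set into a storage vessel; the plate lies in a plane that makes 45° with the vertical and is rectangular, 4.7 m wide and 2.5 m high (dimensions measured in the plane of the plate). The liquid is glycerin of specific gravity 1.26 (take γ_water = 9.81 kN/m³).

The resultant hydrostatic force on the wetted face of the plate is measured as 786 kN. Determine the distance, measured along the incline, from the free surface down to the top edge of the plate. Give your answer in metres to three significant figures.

y_top ≈ 6.40 m

γ = 1.26 × 9.81 = 12.3606 kN/m³.
A = 4.7 × 2.5 = 11.75 m².
From F = γ·h_c·A, the centroid depth is h_c = 786/(12.3606 × 11.75) = 5.41184 m.
The plate makes 45° with the vertical, i.e. θ = 90° − 45° = 45° to the horizontal. Measuring y along the incline from the free-surface line, vertical depth h = y·sinθ with sinθ = 0.707107.
Along the incline, y_c = h_c/sinθ = 5.41184/0.707107 = 7.6535 m.
The centroid lies 2.5/2 = 1.25 m below the top edge, so the top edge sits at y_top = 7.6535 − 1.25 = 6.4035 m along the incline.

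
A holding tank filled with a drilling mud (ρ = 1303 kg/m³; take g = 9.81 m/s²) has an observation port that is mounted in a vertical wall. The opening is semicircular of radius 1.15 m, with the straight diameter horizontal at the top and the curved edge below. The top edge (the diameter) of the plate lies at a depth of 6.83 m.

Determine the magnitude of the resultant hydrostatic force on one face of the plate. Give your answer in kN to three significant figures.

γ = ρg = 1303 × 9.81 / 1000 = 12.78243 kN/m³.
The centroid of a semicircle lies 4r/(3π) = 0.488075 m from the diameter, here below the top edge, so the centroid depth is h_c = 6.83 + 0.488075 = 7.31808 m.
A = πr²/2 = π × 1.15²/2 = 2.07738 m².
Resultant F = γ·h_c·A = 12.78243 × 7.31808 × 2.07738 = 194.324 kN.

F ≈ 194 kN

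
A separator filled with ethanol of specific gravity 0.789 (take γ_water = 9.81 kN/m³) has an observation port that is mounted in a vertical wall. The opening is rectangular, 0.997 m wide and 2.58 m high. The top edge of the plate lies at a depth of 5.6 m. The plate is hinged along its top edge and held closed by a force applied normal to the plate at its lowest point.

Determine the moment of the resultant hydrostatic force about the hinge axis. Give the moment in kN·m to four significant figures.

M ≈ 188.0 kN·m

γ = 0.789 × 9.81 = 7.74009 kN/m³.
The centroid lies 2.58/2 = 1.29 m below the top edge, so the centroid depth is h_c = 5.6 + 1.29 = 6.89 m.
A = 0.997 × 2.58 = 2.57226 m².
Resultant F = γ·h_c·A = 7.74009 × 6.89 × 2.57226 = 137.177 kN.
I_c = b·h³/12 = 0.997 × 2.58³/12 = 1.42683 m⁴.
Centre of pressure: y_p = y_c + I_c/(y_c·A) = 6.89 + 1.42683/(6.89 × 2.57226) = 6.89 + 0.0805078 = 6.97051 m along the plane.
The resultant acts 1.29 + 0.0805078 = 1.37051 m (along the plate) below the hinge at the top edge, so the moment about the hinge is M = F × 1.37051 = 137.177 × 1.37051 = 188.002 kN·m.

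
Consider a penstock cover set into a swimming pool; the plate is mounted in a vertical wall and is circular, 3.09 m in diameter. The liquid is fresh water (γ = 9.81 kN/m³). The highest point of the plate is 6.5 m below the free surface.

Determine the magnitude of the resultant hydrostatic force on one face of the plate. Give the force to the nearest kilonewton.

γ = 9.81 kN/m³.
The centroid is at the centre, 1.545 m below the top of the plate, so the centroid depth is h_c = 6.5 + 1.545 = 8.045 m.
A = π(1.545)² = 7.49906 m².
Resultant F = γ·h_c·A = 9.81 × 8.045 × 7.49906 = 591.837 kN.

F ≈ 592 kN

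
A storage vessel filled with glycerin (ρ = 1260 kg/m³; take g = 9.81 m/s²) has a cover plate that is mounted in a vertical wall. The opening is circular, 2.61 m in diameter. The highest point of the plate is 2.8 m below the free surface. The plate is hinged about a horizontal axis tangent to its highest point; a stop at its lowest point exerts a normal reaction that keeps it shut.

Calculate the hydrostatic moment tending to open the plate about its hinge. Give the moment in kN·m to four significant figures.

γ = ρg = 1260 × 9.81 / 1000 = 12.3606 kN/m³.
The centroid is at the centre, 1.305 m below the top of the plate, so the centroid depth is h_c = 2.8 + 1.305 = 4.105 m.
A = π(1.305)² = 5.35021 m².
Resultant F = γ·h_c·A = 12.3606 × 4.105 × 5.35021 = 271.471 kN.
I_c = πr⁴/4 = π × 1.305⁴/4 = 2.27789 m⁴.
Centre of pressure: y_p = y_c + I_c/(y_c·A) = 4.105 + 2.27789/(4.105 × 5.35021) = 4.105 + 0.103717 = 4.20872 m along the plane.
The resultant acts 1.305 + 0.103717 = 1.40872 m (along the plate) below the hinge at the top edge, so the moment about the hinge is M = F × 1.40872 = 271.471 × 1.40872 = 382.427 kN·m.

M ≈ 382.4 kN·m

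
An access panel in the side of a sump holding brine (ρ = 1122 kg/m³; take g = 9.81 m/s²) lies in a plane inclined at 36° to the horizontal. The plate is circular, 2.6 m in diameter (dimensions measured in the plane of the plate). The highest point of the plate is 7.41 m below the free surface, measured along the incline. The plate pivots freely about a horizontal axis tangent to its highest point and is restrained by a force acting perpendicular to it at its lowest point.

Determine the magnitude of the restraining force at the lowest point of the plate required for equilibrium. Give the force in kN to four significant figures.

γ = ρg = 1122 × 9.81 / 1000 = 11.00682 kN/m³.
Let θ = 36° be the plate's angle to the horizontal; measure y along the incline from where the plane meets the free surface. Vertical depth h = y·sinθ with sinθ = 0.587785.
The centroid is at the centre, 1.3 m below the top of the plate, so y_c = 7.41 + 1.3 = 8.71 m and h_c = 8.71 × 0.587785 = 5.11961 m.
A = π(1.3)² = 5.30929 m².
Resultant F = γ·h_c·A = 11.00682 × 5.11961 × 5.30929 = 299.182 kN.
I_c = πr⁴/4 = π × 1.3⁴/4 = 2.24318 m⁴.
Centre of pressure: y_p = y_c + I_c/(y_c·A) = 8.71 + 2.24318/(8.71 × 5.30929) = 8.71 + 0.0485076 = 8.75851 m along the plane.
The resultant acts 1.3 + 0.0485076 = 1.34851 m (along the plate) below the hinge at the top edge, so the moment about the hinge is M = F × 1.34851 = 299.182 × 1.34851 = 403.45 kN·m.
A normal force at the bottom, 2.6 m from the hinge, must supply this moment: P = 403.45/2.6 = 155.173 kN.

P ≈ 155.2 kN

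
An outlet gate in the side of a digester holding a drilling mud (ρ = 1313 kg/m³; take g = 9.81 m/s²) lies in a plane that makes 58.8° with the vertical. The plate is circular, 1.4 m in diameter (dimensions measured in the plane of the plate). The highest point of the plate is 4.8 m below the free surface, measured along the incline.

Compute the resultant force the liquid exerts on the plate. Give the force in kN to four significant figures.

F ≈ 56.49 kN

γ = ρg = 1313 × 9.81 / 1000 = 12.88053 kN/m³.
The plate makes 58.8° with the vertical, i.e. θ = 90° − 58.8° = 31.2° to the horizontal. Measuring y along the incline from the free-surface line, vertical depth h = y·sinθ with sinθ = 0.518027.
The centroid is at the centre, 0.7 m below the top of the plate, so y_c = 4.8 + 0.7 = 5.5 m and h_c = 5.5 × 0.518027 = 2.84915 m.
A = π(0.7)² = 1.53938 m².
Resultant F = γ·h_c·A = 12.88053 × 2.84915 × 1.53938 = 56.493 kN.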